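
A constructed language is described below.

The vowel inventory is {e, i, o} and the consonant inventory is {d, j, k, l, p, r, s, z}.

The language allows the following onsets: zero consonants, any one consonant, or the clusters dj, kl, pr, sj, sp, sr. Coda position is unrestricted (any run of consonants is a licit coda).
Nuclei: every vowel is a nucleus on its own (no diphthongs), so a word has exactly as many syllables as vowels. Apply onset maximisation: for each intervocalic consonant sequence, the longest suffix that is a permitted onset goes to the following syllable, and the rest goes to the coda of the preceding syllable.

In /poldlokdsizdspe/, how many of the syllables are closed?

3

The vowels are o, o, i, e — 4 nuclei, so 4 syllables.
Between /o/ (V1) and /o/ (V2): /ldl/ splits as /ld/ + /l/ (/l/ is the longest suffix that is a licit onset).
Between /o/ (V2) and /i/ (V3): /kds/; trying suffixes from longest down, /s/ is the first permitted one, so coda /kd/ | onset /s/.
Between /i/ (V3) and /e/ (V4): /zdsp/ — longest licit onset from the right is /sp/, leaving /zd/ as coda.
So the parse is pold.lokd.sizd.spe.
Classifying each syllable: /pold/ (closed), /lokd/ (closed), /sizd/ (closed), /spe/ (open).
Closed syllables: 3.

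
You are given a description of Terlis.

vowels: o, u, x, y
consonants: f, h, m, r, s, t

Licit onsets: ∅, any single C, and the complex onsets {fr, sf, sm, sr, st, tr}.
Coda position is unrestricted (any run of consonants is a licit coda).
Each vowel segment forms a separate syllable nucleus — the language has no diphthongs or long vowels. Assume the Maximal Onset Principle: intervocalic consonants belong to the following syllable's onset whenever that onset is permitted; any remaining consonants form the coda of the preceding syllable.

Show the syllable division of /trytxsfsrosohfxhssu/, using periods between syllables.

The vowels are y, x, o, o, x, u — 6 nuclei, so 6 syllables.
σ1/σ2 boundary: /t/ is a single consonant, so it becomes the next onset.
σ2/σ3 boundary: /sfsr/ splits as /sf/ + /sr/ (/sr/ is the longest suffix that is a licit onset).
σ3/σ4 boundary: just /s/ — single C goes to the following onset.
σ4/σ5 boundary: cluster /hf/ — the longest permitted-onset suffix is /f/; onset = /f/, preceding coda = /h/.
σ5/σ6 boundary: /hss/ splits as /hs/ + /s/ (/s/ is the longest suffix that is a licit onset).

try.txsf.sro.soh.fxhs.su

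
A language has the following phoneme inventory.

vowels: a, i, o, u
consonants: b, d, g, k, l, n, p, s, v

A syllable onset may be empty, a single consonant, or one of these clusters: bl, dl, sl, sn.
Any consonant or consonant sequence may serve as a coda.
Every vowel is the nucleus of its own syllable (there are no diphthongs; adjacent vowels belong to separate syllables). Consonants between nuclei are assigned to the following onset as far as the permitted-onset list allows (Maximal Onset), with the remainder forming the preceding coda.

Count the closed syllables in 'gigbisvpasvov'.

Vowels present: i, i, a, o; each is a nucleus, giving 4 syllables.
V1 /i/ – V2 /i/: /gb/; trying suffixes from longest down, /b/ is the first permitted one, so coda /g/ | onset /b/.
V2 /i/ – V3 /a/: /svp/ splits as /sv/ + /p/ (/p/ is the longest suffix that is a licit onset).
V3 /a/ – V4 /o/: /sv/; trying suffixes from longest down, /v/ is the first permitted one, so coda /s/ | onset /v/.
Putting it together: gig.bisv.pas.vov.
Classifying each syllable: /gig/ (closed), /bisv/ (closed), /pas/ (closed), /vov/ (closed).
Closed syllables: 4.

4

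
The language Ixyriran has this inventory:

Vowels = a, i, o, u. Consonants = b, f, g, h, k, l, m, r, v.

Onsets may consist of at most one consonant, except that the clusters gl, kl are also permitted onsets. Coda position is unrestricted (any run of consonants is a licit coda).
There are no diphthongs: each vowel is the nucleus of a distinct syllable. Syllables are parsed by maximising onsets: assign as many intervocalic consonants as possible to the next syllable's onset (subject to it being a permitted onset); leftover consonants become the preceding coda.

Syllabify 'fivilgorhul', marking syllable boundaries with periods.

fi.vil.gor.hul

Nuclei (vowels): i, i, o, u → 4 syllables.
/i…i/ gap (V1→V2): /v/ is a single consonant, so it becomes the next onset.
/i…o/ gap (V2→V3): /lg/; trying suffixes from longest down, /g/ is the first permitted one, so coda /l/ | onset /g/.
/o…u/ gap (V3→V4): /rh/ splits as /r/ + /h/ (/h/ is the longest suffix that is a licit onset).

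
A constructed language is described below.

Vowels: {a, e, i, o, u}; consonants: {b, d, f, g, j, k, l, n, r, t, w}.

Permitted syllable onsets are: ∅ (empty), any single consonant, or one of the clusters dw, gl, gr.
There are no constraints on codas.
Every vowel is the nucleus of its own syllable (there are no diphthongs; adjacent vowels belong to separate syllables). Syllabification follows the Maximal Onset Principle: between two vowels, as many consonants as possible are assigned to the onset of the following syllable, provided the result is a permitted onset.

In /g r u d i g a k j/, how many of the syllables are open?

2

The vowels are u, i, a — 3 nuclei, so 3 syllables.
σ1/σ2 boundary: /d/ is a single consonant, so it becomes the next onset.
σ2/σ3 boundary: /g/ is a single consonant, so it becomes the next onset.
Result: gru.di.gakj.
Classifying each syllable: /gru/ (open), /di/ (open), /gakj/ (closed).
Open syllables: 2.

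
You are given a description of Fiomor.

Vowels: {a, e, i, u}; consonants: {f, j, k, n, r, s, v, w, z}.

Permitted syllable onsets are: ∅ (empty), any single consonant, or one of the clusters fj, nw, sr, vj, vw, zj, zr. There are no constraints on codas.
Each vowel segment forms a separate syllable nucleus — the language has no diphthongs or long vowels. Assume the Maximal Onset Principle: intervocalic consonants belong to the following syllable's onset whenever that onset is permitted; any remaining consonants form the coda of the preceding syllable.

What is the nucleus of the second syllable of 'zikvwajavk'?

a

The vowels are i, a, a — 3 nuclei, so 3 syllables.
The second nucleus (vowel 2 from the left) is /a/.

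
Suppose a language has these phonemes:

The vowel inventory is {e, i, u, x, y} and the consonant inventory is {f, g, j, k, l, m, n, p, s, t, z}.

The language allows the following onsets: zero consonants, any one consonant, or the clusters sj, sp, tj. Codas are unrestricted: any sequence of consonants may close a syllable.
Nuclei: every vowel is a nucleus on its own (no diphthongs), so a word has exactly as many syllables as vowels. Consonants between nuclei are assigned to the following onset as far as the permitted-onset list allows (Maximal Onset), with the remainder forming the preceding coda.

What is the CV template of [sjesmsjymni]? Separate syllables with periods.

CCVCC.CCVC.CV

Vowels present: e, y, i; each is a nucleus, giving 3 syllables.
σ1/σ2 boundary: /smsj/ splits as /sm/ + /sj/ (/sj/ is the longest suffix that is a licit onset).
σ2/σ3 boundary: cluster /mn/ — the longest permitted-onset suffix is /n/; onset = /n/, preceding coda = /m/.
Syllabification: sjesm.sjym.ni.
Mapping each syllable to C/V: /sjesm/ → CCVCC, /sjym/ → CCVC, /ni/ → CV.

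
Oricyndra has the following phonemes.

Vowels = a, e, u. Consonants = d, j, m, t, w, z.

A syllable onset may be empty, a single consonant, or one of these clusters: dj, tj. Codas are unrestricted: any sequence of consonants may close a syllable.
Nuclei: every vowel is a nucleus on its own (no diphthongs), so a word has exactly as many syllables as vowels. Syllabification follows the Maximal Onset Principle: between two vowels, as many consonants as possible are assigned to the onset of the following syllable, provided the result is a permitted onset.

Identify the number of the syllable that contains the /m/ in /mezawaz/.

The vowels are e, a, a — 3 nuclei, so 3 syllables.
Between /e/ (V1) and /a/ (V2): /z/ → onset of the next syllable (single consonants are always licit onsets).
Between /a/ (V2) and /a/ (V3): /w/ is a single consonant, so it becomes the next onset.
Putting it together: me.za.waz.
The /m/ is in the onset of syllable 1 (/me/).

1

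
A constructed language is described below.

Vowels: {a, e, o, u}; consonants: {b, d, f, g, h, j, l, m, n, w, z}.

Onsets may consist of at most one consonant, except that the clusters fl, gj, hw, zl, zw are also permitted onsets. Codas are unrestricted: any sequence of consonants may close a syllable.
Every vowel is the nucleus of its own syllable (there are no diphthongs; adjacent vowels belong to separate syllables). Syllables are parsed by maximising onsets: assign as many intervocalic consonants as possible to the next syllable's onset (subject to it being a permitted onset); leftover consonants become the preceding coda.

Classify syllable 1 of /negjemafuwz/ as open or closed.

open

Nuclei (vowels): e, e, a, u → 4 syllables.
σ1/σ2 boundary: cluster /gj/ — /gj/ is itself a permitted onset, so the whole cluster goes right; preceding coda = ∅.
σ2/σ3 boundary: just /m/ — single C goes to the following onset.
σ3/σ4 boundary: just /f/ — single C goes to the following onset.
Result: ne.gje.ma.fuwz.
Syllable 1 is /ne/; it ends in its nucleus with no coda, so it is open.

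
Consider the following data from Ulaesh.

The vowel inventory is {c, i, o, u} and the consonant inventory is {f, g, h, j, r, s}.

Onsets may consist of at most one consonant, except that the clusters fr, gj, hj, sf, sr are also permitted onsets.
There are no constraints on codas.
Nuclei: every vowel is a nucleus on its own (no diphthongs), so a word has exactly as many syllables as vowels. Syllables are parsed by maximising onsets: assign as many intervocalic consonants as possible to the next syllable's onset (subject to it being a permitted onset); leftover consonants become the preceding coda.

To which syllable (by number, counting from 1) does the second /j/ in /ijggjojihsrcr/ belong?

Nuclei (vowels): i, o, i, c → 4 syllables.
σ1/σ2 boundary: /jggj/ splits as /jg/ + /gj/ (/gj/ is the longest suffix that is a licit onset).
σ2/σ3 boundary: /j/ → onset of the next syllable (single consonants are always licit onsets).
σ3/σ4 boundary: /hsr/ — longest licit onset from the right is /sr/, leaving /h/ as coda.
Result: ijg.gjo.jih.srcr.
The second /j/ is in the onset of syllable 2 (/gjo/).

2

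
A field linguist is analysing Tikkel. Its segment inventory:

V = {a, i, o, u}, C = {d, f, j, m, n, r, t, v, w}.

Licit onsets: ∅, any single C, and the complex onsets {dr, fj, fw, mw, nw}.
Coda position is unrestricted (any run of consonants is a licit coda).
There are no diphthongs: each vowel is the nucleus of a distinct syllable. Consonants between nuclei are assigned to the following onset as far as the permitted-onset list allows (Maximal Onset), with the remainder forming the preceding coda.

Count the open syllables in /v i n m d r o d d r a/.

1

The vowels are i, o, a — 3 nuclei, so 3 syllables.
/i…o/ gap (V1→V2): /nmdr/ — longest licit onset from the right is /dr/, leaving /nm/ as coda.
/o…a/ gap (V2→V3): cluster /ddr/ — the longest permitted-onset suffix is /dr/; onset = /dr/, preceding coda = /d/.
So the parse is vinm.drod.dra.
Classifying each syllable: /vinm/ (closed), /drod/ (closed), /dra/ (open).
Open syllables: 1.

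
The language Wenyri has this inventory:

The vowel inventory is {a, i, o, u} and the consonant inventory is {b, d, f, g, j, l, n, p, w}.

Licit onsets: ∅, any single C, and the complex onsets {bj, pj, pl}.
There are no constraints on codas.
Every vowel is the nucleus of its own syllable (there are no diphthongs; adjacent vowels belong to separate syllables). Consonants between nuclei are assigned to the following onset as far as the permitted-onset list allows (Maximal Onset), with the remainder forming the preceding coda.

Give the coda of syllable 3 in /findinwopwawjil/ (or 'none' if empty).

The vowels are i, i, o, a, i — 5 nuclei, so 5 syllables.
V1 /i/ – V2 /i/: /nd/ — longest licit onset from the right is /d/, leaving /n/ as coda.
V2 /i/ – V3 /o/: /nw/; trying suffixes from longest down, /w/ is the first permitted one, so coda /n/ | onset /w/.
V3 /o/ – V4 /a/: cluster /pw/ — the longest permitted-onset suffix is /w/; onset = /w/, preceding coda = /p/.
V4 /a/ – V5 /i/: /wj/ splits as /w/ + /j/ (/j/ is the longest suffix that is a licit onset).
Putting it together: fin.din.wop.waw.jil.
Syllable 3 is /wop/: onset /w/, nucleus /o/, coda /p/.

p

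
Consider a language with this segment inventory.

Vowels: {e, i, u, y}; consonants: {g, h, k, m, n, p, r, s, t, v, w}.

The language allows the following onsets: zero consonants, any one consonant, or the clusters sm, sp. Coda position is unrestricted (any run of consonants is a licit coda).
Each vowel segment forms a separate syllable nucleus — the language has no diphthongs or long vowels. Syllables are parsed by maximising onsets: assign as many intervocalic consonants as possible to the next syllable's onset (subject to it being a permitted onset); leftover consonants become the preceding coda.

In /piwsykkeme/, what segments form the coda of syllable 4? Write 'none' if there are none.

The vowels are i, y, e, e — 4 nuclei, so 4 syllables.
Between /i/ (V1) and /y/ (V2): cluster /ws/ — the longest permitted-onset suffix is /s/; onset = /s/, preceding coda = /w/.
Between /y/ (V2) and /e/ (V3): /kk/ splits as /k/ + /k/ (/k/ is the longest suffix that is a licit onset).
Between /e/ (V3) and /e/ (V4): /m/ → onset of the next syllable (single consonants are always licit onsets).
Putting it together: piw.syk.ke.me.
Syllable 4 is /me/: onset /m/, nucleus /e/, coda ∅.

none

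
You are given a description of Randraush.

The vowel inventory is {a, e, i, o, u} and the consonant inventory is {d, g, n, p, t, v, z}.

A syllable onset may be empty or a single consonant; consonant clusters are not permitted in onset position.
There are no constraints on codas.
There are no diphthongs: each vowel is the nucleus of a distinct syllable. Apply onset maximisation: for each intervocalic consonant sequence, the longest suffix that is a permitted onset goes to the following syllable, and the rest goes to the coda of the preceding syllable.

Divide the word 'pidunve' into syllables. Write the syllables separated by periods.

The vowels are i, u, e — 3 nuclei, so 3 syllables.
V1 /i/ – V2 /u/: /d/ → onset of the next syllable (single consonants are always licit onsets).
V2 /u/ – V3 /e/: /nv/; trying suffixes from longest down, /v/ is the first permitted one, so coda /n/ | onset /v/.

pi.dun.ve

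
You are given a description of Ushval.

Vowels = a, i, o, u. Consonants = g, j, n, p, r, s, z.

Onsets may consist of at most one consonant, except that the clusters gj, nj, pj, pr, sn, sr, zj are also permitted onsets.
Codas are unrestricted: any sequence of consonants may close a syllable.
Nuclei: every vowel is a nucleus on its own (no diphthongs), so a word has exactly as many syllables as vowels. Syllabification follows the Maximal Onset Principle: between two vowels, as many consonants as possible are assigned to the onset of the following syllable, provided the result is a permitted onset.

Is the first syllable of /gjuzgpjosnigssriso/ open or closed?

closed

Vowels present: u, o, i, i, o; each is a nucleus, giving 5 syllables.
/u…o/ gap (V1→V2): /zgpj/ — longest licit onset from the right is /pj/, leaving /zg/ as coda.
/o…i/ gap (V2→V3): /sn/ — entire cluster is a permitted onset → onset /sn/, coda ∅.
/i…i/ gap (V3→V4): cluster /gssr/ — the longest permitted-onset suffix is /sr/; onset = /sr/, preceding coda = /gs/.
/i…o/ gap (V4→V5): /s/ → onset of the next syllable (single consonants are always licit onsets).
Syllabification: gjuzg.pjo.snigs.sri.so.
Syllable 1 is /gjuzg/ with coda /zg/, so it is closed.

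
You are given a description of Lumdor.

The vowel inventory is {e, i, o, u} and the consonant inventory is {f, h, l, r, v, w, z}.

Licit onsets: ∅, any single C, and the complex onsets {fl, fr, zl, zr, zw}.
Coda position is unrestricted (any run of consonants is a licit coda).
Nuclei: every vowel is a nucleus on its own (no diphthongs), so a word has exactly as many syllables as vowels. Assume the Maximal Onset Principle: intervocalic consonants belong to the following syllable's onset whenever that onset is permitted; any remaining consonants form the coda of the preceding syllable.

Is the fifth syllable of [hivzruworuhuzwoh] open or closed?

Vowels present: i, u, o, u, u, o; each is a nucleus, giving 6 syllables.
/i…u/ gap (V1→V2): /vzr/ — longest licit onset from the right is /zr/, leaving /v/ as coda.
/u…o/ gap (V2→V3): /w/ is a single consonant, so it becomes the next onset.
/o…u/ gap (V3→V4): just /r/ — single C goes to the following onset.
/u…u/ gap (V4→V5): just /h/ — single C goes to the following onset.
/u…o/ gap (V5→V6): /zw/ — entire cluster is a permitted onset → onset /zw/, coda ∅.
Syllabification: hiv.zru.wo.ru.hu.zwoh.
Syllable 5 is /hu/; it ends in its nucleus with no coda, so it is open.

open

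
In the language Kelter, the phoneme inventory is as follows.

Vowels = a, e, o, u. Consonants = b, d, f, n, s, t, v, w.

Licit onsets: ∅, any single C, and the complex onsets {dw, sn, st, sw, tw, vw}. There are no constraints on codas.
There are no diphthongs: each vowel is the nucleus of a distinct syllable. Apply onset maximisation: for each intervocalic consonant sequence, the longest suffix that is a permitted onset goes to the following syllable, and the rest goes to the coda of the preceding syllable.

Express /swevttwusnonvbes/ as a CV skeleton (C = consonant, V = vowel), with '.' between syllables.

CCVCC.CCV.CCVCC.CVC

The vowels are e, u, o, e — 4 nuclei, so 4 syllables.
σ1/σ2 boundary: /vttw/ — longest licit onset from the right is /tw/, leaving /vt/ as coda.
σ2/σ3 boundary: cluster /sn/ — /sn/ is itself a permitted onset, so the whole cluster goes right; preceding coda = ∅.
σ3/σ4 boundary: /nvb/; trying suffixes from longest down, /b/ is the first permitted one, so coda /nv/ | onset /b/.
Putting it together: swevt.twu.snonv.bes.
Mapping each syllable to C/V: /swevt/ → CCVCC, /twu/ → CCV, /snonv/ → CCVCC, /bes/ → CVC.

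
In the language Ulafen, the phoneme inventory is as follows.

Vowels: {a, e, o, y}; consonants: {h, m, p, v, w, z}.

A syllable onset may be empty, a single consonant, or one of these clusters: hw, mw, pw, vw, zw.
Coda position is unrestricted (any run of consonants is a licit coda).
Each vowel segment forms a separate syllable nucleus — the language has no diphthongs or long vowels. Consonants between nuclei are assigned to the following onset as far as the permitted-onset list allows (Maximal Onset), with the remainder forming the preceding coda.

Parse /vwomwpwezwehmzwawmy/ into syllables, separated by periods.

vwomw.pwe.zwehm.zwaw.my

Vowels present: o, e, e, a, y; each is a nucleus, giving 5 syllables.
V1 /o/ – V2 /e/: /mwpw/ splits as /mw/ + /pw/ (/pw/ is the longest suffix that is a licit onset).
V2 /e/ – V3 /e/: /zw/ is a licit onset in full, so it all attaches to the next syllable.
V3 /e/ – V4 /a/: /hmzw/ — longest licit onset from the right is /zw/, leaving /hm/ as coda.
V4 /a/ – V5 /y/: /wm/ splits as /w/ + /m/ (/m/ is the longest suffix that is a licit onset).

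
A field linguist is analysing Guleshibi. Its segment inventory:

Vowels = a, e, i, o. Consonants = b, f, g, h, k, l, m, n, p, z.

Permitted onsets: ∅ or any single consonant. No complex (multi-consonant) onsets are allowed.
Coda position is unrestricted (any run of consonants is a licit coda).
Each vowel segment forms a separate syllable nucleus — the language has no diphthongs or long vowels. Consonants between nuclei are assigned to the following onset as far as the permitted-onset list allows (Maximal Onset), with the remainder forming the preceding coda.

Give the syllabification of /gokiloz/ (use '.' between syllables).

Nuclei (vowels): o, i, o → 3 syllables.
V1 /o/ – V2 /i/: just /k/ — single C goes to the following onset.
V2 /i/ – V3 /o/: /l/ is a single consonant, so it becomes the next onset.

go.ki.loz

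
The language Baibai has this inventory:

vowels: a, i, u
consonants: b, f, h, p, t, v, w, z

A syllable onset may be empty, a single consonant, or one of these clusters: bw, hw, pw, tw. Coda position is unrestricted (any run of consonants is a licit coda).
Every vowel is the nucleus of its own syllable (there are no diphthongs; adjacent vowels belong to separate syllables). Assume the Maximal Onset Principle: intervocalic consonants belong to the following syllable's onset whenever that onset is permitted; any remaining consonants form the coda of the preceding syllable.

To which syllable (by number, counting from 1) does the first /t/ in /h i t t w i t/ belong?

Vowels present: i, i; each is a nucleus, giving 2 syllables.
/i…i/ gap (V1→V2): /ttw/ — longest licit onset from the right is /tw/, leaving /t/ as coda.
Result: hit.twit.
The first /t/ is in the coda of syllable 1 (/hit/).

1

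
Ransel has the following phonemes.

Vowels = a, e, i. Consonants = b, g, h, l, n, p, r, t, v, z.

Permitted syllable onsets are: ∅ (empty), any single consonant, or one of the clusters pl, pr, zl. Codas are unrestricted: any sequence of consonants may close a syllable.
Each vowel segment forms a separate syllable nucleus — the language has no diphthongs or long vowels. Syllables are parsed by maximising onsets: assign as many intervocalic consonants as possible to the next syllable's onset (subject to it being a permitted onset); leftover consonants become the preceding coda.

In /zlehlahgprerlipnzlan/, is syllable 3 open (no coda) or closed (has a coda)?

The vowels are e, a, e, i, a — 5 nuclei, so 5 syllables.
V1 /e/ – V2 /a/: /hl/; trying suffixes from longest down, /l/ is the first permitted one, so coda /h/ | onset /l/.
V2 /a/ – V3 /e/: /hgpr/; trying suffixes from longest down, /pr/ is the first permitted one, so coda /hg/ | onset /pr/.
V3 /e/ – V4 /i/: /rl/ — longest licit onset from the right is /l/, leaving /r/ as coda.
V4 /i/ – V5 /a/: /pnzl/ splits as /pn/ + /zl/ (/zl/ is the longest suffix that is a licit onset).
Result: zleh.lahg.prer.lipn.zlan.
Syllable 3 is /prer/ with coda /r/, so it is closed.

closed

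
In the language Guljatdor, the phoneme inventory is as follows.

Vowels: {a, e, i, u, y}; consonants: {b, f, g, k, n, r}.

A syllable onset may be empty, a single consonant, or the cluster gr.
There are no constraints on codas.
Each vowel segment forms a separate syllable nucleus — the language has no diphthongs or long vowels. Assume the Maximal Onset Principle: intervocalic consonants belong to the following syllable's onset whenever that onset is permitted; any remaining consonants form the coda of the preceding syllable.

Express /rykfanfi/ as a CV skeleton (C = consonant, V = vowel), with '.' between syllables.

CVC.CVC.CV

Vowels present: y, a, i; each is a nucleus, giving 3 syllables.
Between /y/ (V1) and /a/ (V2): /kf/ splits as /k/ + /f/ (/f/ is the longest suffix that is a licit onset).
Between /a/ (V2) and /i/ (V3): /nf/; trying suffixes from longest down, /f/ is the first permitted one, so coda /n/ | onset /f/.
Syllabification: ryk.fan.fi.
Mapping each syllable to C/V: /ryk/ → CVC, /fan/ → CVC, /fi/ → CV.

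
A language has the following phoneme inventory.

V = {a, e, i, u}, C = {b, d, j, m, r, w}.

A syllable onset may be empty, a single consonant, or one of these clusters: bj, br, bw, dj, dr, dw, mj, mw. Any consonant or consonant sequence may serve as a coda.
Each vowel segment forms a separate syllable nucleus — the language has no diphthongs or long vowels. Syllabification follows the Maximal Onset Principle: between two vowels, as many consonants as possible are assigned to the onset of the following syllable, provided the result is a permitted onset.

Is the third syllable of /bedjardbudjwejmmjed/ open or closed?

The vowels are e, a, u, e, e — 5 nuclei, so 5 syllables.
σ1/σ2 boundary: /dj/ is a licit onset in full, so it all attaches to the next syllable.
σ2/σ3 boundary: /rdb/; trying suffixes from longest down, /b/ is the first permitted one, so coda /rd/ | onset /b/.
σ3/σ4 boundary: cluster /djw/ — the longest permitted-onset suffix is /w/; onset = /w/, preceding coda = /dj/.
σ4/σ5 boundary: /jmmj/; trying suffixes from longest down, /mj/ is the first permitted one, so coda /jm/ | onset /mj/.
Result: be.djard.budj.wejm.mjed.
Syllable 3 is /budj/ with coda /dj/, so it is closed.

closed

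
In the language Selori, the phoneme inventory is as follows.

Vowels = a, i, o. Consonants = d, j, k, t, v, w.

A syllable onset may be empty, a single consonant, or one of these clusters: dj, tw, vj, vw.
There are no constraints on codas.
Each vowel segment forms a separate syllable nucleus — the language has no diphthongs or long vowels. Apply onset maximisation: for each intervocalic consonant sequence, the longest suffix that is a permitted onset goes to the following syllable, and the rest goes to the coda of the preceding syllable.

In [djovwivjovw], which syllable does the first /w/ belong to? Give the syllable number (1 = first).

Vowels present: o, i, o; each is a nucleus, giving 3 syllables.
V1 /o/ – V2 /i/: cluster /vw/ — /vw/ is itself a permitted onset, so the whole cluster goes right; preceding coda = ∅.
V2 /i/ – V3 /o/: /vj/ is a licit onset in full, so it all attaches to the next syllable.
So the parse is djo.vwi.vjovw.
The first /w/ is in the onset of syllable 2 (/vwi/).

2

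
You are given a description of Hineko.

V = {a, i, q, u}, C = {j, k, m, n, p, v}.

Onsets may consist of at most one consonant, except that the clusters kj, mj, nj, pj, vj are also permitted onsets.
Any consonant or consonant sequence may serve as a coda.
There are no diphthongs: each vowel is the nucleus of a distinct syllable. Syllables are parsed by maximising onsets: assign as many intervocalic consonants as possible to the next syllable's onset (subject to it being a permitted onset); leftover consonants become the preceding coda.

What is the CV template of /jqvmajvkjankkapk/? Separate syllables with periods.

CVC.CVCC.CCVCC.CVCC

Nuclei (vowels): q, a, a, a → 4 syllables.
V1 /q/ – V2 /a/: /vm/; trying suffixes from longest down, /m/ is the first permitted one, so coda /v/ | onset /m/.
V2 /a/ – V3 /a/: /jvkj/ splits as /jv/ + /kj/ (/kj/ is the longest suffix that is a licit onset).
V3 /a/ – V4 /a/: /nkk/ — longest licit onset from the right is /k/, leaving /nk/ as coda.
So the parse is jqv.majv.kjank.kapk.
Mapping each syllable to C/V: /jqv/ → CVC, /majv/ → CVCC, /kjank/ → CCVCC, /kapk/ → CVCC.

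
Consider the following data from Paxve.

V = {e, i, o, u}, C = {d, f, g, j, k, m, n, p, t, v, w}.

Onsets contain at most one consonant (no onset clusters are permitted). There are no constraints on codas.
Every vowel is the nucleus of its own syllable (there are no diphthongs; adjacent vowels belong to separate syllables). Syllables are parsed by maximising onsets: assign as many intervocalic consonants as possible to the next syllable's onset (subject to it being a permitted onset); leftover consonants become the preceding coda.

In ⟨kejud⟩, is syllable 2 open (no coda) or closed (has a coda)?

The vowels are e, u — 2 nuclei, so 2 syllables.
V1 /e/ – V2 /u/: /j/ → onset of the next syllable (single consonants are always licit onsets).
Putting it together: ke.jud.
Syllable 2 is /jud/ with coda /d/, so it is closed.

closed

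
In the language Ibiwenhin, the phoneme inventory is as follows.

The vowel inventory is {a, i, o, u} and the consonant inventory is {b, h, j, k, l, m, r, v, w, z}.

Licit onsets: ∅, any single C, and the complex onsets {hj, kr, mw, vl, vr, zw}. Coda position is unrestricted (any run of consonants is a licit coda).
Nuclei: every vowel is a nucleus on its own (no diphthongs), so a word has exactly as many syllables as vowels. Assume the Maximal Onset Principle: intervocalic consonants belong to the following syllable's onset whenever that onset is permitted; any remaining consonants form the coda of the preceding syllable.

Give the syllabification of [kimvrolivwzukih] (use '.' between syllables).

kim.vro.livw.zu.kih

The vowels are i, o, i, u, i — 5 nuclei, so 5 syllables.
V1 /i/ – V2 /o/: /mvr/ splits as /m/ + /vr/ (/vr/ is the longest suffix that is a licit onset).
V2 /o/ – V3 /i/: just /l/ — single C goes to the following onset.
V3 /i/ – V4 /u/: /vwz/ — longest licit onset from the right is /z/, leaving /vw/ as coda.
V4 /u/ – V5 /i/: /k/ → onset of the next syllable (single consonants are always licit onsets).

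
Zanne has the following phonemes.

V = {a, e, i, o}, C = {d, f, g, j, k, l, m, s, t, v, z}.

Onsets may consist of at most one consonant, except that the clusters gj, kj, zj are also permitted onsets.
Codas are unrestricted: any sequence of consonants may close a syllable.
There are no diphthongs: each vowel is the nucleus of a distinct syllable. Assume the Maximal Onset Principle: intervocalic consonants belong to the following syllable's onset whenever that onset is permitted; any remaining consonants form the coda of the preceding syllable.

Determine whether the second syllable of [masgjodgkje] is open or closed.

Vowels present: a, o, e; each is a nucleus, giving 3 syllables.
/a…o/ gap (V1→V2): /sgj/ splits as /s/ + /gj/ (/gj/ is the longest suffix that is a licit onset).
/o…e/ gap (V2→V3): /dgkj/ — longest licit onset from the right is /kj/, leaving /dg/ as coda.
So the parse is mas.gjodg.kje.
Syllable 2 is /gjodg/ with coda /dg/, so it is closed.

closed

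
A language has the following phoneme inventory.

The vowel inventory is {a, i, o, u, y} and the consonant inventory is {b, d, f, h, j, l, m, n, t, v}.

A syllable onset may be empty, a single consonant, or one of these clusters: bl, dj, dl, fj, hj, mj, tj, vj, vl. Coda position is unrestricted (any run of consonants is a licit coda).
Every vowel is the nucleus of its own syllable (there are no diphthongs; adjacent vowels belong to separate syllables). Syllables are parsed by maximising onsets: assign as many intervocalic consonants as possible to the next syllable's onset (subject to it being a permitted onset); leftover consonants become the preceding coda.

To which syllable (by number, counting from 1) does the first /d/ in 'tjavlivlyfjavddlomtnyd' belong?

4

Vowels present: a, i, y, a, o, y; each is a nucleus, giving 6 syllables.
/a…i/ gap (V1→V2): /vl/ — entire cluster is a permitted onset → onset /vl/, coda ∅.
/i…y/ gap (V2→V3): cluster /vl/ — /vl/ is itself a permitted onset, so the whole cluster goes right; preceding coda = ∅.
/y…a/ gap (V3→V4): /fj/ — entire cluster is a permitted onset → onset /fj/, coda ∅.
/a…o/ gap (V4→V5): /vddl/; trying suffixes from longest down, /dl/ is the first permitted one, so coda /vd/ | onset /dl/.
/o…y/ gap (V5→V6): cluster /mtn/ — the longest permitted-onset suffix is /n/; onset = /n/, preceding coda = /mt/.
Putting it together: tja.vli.vly.fjavd.dlomt.nyd.
The first /d/ is in the coda of syllable 4 (/fjavd/).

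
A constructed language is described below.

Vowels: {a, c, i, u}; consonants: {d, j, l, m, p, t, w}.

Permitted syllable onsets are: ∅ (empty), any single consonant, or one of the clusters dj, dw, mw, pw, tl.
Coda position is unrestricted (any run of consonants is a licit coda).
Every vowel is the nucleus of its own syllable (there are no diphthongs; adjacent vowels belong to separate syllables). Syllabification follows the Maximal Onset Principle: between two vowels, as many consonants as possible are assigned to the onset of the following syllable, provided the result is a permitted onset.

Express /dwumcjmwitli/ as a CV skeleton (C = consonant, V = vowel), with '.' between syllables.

Vowels present: u, c, i, i; each is a nucleus, giving 4 syllables.
Between /u/ (V1) and /c/ (V2): /m/ → onset of the next syllable (single consonants are always licit onsets).
Between /c/ (V2) and /i/ (V3): cluster /jmw/ — the longest permitted-onset suffix is /mw/; onset = /mw/, preceding coda = /j/.
Between /i/ (V3) and /i/ (V4): cluster /tl/ — /tl/ is itself a permitted onset, so the whole cluster goes right; preceding coda = ∅.
Syllabification: dwu.mcj.mwi.tli.
Mapping each syllable to C/V: /dwu/ → CCV, /mcj/ → CVC, /mwi/ → CCV, /tli/ → CCV.

CCV.CVC.CCV.CCV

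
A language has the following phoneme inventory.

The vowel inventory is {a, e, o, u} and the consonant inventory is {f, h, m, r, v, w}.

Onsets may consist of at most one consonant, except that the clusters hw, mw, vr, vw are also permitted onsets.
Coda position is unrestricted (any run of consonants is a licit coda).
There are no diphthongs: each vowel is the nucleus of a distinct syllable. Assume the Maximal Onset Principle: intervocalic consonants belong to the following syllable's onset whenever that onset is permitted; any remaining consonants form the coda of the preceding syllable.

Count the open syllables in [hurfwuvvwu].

The vowels are u, u, u — 3 nuclei, so 3 syllables.
σ1/σ2 boundary: /rfw/ — longest licit onset from the right is /w/, leaving /rf/ as coda.
σ2/σ3 boundary: cluster /vvw/ — the longest permitted-onset suffix is /vw/; onset = /vw/, preceding coda = /v/.
Putting it together: hurf.wuv.vwu.
Classifying each syllable: /hurf/ (closed), /wuv/ (closed), /vwu/ (open).
Open syllables: 1.

1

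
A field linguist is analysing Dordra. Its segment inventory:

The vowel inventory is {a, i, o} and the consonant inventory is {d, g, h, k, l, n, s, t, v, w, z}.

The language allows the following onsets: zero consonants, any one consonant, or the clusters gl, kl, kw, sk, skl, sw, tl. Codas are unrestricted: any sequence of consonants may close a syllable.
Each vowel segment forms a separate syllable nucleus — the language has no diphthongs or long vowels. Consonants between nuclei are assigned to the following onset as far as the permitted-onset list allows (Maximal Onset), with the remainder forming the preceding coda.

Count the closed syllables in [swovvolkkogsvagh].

Vowels present: o, o, o, a; each is a nucleus, giving 4 syllables.
σ1/σ2 boundary: /vv/ splits as /v/ + /v/ (/v/ is the longest suffix that is a licit onset).
σ2/σ3 boundary: /lkk/; trying suffixes from longest down, /k/ is the first permitted one, so coda /lk/ | onset /k/.
σ3/σ4 boundary: /gsv/ splits as /gs/ + /v/ (/v/ is the longest suffix that is a licit onset).
Putting it together: swov.volk.kogs.vagh.
Classifying each syllable: /swov/ (closed), /volk/ (closed), /kogs/ (closed), /vagh/ (closed).
Closed syllables: 4.

4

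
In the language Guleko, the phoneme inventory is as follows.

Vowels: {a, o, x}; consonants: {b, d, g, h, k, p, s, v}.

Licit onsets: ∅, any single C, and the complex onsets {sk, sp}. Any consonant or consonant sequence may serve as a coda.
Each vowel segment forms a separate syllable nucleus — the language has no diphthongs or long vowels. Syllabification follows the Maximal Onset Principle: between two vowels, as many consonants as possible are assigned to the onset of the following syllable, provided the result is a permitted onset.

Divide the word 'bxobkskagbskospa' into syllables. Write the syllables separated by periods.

bx.obk.skagb.sko.spa

Nuclei (vowels): x, o, a, o, a → 5 syllables.
σ1/σ2 boundary: hiatus — the boundary sits between the two vowels.
σ2/σ3 boundary: /bksk/; trying suffixes from longest down, /sk/ is the first permitted one, so coda /bk/ | onset /sk/.
σ3/σ4 boundary: /gbsk/ — longest licit onset from the right is /sk/, leaving /gb/ as coda.
σ4/σ5 boundary: /sp/ — entire cluster is a permitted onset → onset /sp/, coda ∅.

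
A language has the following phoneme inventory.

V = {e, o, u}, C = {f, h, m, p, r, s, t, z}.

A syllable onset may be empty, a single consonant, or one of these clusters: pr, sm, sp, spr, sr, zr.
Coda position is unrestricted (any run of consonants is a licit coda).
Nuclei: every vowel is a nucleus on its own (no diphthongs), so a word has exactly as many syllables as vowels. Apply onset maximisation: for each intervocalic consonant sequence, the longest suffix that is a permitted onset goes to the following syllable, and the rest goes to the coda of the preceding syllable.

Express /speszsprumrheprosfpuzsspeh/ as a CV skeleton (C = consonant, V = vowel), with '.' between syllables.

CCVCC.CCCVCC.CV.CCVCC.CVCC.CCVC

Vowels present: e, u, e, o, u, e; each is a nucleus, giving 6 syllables.
σ1/σ2 boundary: /szspr/; trying suffixes from longest down, /spr/ is the first permitted one, so coda /sz/ | onset /spr/.
σ2/σ3 boundary: /mrh/ splits as /mr/ + /h/ (/h/ is the longest suffix that is a licit onset).
σ3/σ4 boundary: cluster /pr/ — /pr/ is itself a permitted onset, so the whole cluster goes right; preceding coda = ∅.
σ4/σ5 boundary: /sfp/ splits as /sf/ + /p/ (/p/ is the longest suffix that is a licit onset).
σ5/σ6 boundary: /zssp/; trying suffixes from longest down, /sp/ is the first permitted one, so coda /zs/ | onset /sp/.
So the parse is spesz.sprumr.he.prosf.puzs.speh.
Mapping each syllable to C/V: /spesz/ → CCVCC, /sprumr/ → CCCVCC, /he/ → CV, /prosf/ → CCVCC, /puzs/ → CVCC, /speh/ → CCVC.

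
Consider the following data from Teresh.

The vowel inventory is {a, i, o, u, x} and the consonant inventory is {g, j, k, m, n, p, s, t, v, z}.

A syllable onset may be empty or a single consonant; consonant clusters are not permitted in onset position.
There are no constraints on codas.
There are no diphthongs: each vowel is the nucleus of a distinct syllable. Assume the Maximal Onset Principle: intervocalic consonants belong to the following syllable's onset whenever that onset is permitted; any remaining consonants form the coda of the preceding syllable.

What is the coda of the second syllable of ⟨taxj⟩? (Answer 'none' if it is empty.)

Vowels present: a, x; each is a nucleus, giving 2 syllables.
Between /a/ (V1) and /x/ (V2): no consonants, so the boundary falls immediately after /a/.
Putting it together: ta.xj.
Syllable 2 is /xj/: onset ∅, nucleus /x/, coda /j/.

j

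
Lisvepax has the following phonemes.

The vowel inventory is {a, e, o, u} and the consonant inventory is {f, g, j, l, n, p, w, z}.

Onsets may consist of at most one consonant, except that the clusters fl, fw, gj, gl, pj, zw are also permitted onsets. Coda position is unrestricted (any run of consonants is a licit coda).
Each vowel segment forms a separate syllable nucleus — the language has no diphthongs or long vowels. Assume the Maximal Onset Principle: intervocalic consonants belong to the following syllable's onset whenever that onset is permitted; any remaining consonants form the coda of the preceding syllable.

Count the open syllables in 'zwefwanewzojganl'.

The vowels are e, a, e, o, a — 5 nuclei, so 5 syllables.
V1 /e/ – V2 /a/: /fw/ — entire cluster is a permitted onset → onset /fw/, coda ∅.
V2 /a/ – V3 /e/: /n/ is a single consonant, so it becomes the next onset.
V3 /e/ – V4 /o/: cluster /wz/ — the longest permitted-onset suffix is /z/; onset = /z/, preceding coda = /w/.
V4 /o/ – V5 /a/: /jg/; trying suffixes from longest down, /g/ is the first permitted one, so coda /j/ | onset /g/.
So the parse is zwe.fwa.new.zoj.ganl.
Classifying each syllable: /zwe/ (open), /fwa/ (open), /new/ (closed), /zoj/ (closed), /ganl/ (closed).
Open syllables: 2.

2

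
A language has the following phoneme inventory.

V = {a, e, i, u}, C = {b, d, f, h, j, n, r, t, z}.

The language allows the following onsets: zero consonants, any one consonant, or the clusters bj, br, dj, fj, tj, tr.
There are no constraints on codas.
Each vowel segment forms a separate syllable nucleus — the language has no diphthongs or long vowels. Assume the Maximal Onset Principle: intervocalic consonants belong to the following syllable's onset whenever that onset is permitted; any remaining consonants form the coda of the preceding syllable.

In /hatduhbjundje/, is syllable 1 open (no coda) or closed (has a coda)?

closed

Vowels present: a, u, u, e; each is a nucleus, giving 4 syllables.
V1 /a/ – V2 /u/: /td/; trying suffixes from longest down, /d/ is the first permitted one, so coda /t/ | onset /d/.
V2 /u/ – V3 /u/: /hbj/; trying suffixes from longest down, /bj/ is the first permitted one, so coda /h/ | onset /bj/.
V3 /u/ – V4 /e/: /ndj/; trying suffixes from longest down, /dj/ is the first permitted one, so coda /n/ | onset /dj/.
Result: hat.duh.bjun.dje.
Syllable 1 is /hat/ with coda /t/, so it is closed.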